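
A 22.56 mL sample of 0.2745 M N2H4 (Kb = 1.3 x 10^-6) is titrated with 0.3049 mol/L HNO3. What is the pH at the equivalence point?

4.48

n(N2H4) = 0.2745 x 0.02256 = 0.006193 mol; V(HNO3) at equivalence = 0.006193/0.3049 = 0.02031 L.
At equivalence the base is fully converted to N2H5+; total volume = 0.04287 L, so [N2H5+] = 0.006193/0.04287 = 0.1445 M.
Ka(N2H5+) = Kw/Kb = 1.0e-14 / 1.3 x 10^-6 = 7.69e-9.
[H^+] = sqrt(Ka x [N2H5+]) = sqrt(7.69e-9 x 0.1445) = 3.33e-5 M.
pH = -log(3.33e-5) = 4.48.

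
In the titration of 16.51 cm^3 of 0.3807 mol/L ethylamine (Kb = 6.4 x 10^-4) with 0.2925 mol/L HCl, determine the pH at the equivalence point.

5.79

n(C2H5NH2) = 0.3807 x 0.01651 = 0.006285 mol; V(HCl) at equivalence = 0.006285/0.2925 = 0.02149 L.
At equivalence the base is fully converted to C2H5NH3+; total volume = 0.03800 L, so [C2H5NH3+] = 0.006285/0.03800 = 0.1654 M.
Ka(C2H5NH3+) = Kw/Kb = 1.0e-14 / 6.4 x 10^-4 = 1.56e-11.
[H^+] = sqrt(Ka x [C2H5NH3+]) = sqrt(1.56e-11 x 0.1654) = 1.61e-6 M.
pH = -log(1.61e-6) = 5.79.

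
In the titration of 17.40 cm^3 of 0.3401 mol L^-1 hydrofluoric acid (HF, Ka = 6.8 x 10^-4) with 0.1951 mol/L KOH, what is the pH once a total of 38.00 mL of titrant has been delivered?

12.43

n(acid) = 0.3401 x 0.01740 = 0.005918 mol; n(KOH) added = 0.1951 x 0.03800 = 0.007414 mol.
Base is in excess by 0.007414 - 0.005918 = 0.001496 mol in a total volume of 0.05540 L.
[OH^-] = 0.001496/0.05540 = 0.02700 M, so pOH = 1.57 and pH = 14.00 - 1.57 = 12.43.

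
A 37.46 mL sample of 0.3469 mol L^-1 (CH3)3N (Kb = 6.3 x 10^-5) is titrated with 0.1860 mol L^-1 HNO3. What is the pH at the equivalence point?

n((CH3)3N) = 0.3469 x 0.03746 = 0.01299 mol; V(HNO3) at equivalence = 0.01299/0.1860 = 0.06986 L.
At equivalence the base is fully converted to (CH3)3NH+; total volume = 0.1073 L, so [(CH3)3NH+] = 0.01299/0.1073 = 0.1211 M.
Ka((CH3)3NH+) = Kw/Kb = 1.0e-14 / 6.3 x 10^-5 = 1.59e-10.
[H^+] = sqrt(Ka x [(CH3)3NH+]) = sqrt(1.59e-10 x 0.1211) = 4.38e-6 M.
pH = -log(4.38e-6) = 5.36.

5.36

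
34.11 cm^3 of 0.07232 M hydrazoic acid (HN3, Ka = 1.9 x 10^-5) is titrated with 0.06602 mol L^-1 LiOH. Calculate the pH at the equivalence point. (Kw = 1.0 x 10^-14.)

n(HN3) = 0.07232 x 0.03411 = 0.002467 mol; V(LiOH) at equivalence = 0.002467/0.06602 = 0.03736 L.
At equivalence all the acid is converted to N3-; total volume = 0.03411 + 0.03736 = 0.07147 L, so [N3-] = 0.002467/0.07147 = 0.03451 M.
Kb = Kw/Ka = 1.0e-14 / 1.9 x 10^-5 = 5.26e-10.
[OH^-] = sqrt(Kb x [N3-]) = sqrt(5.26e-10 x 0.03451) = 4.26e-6 M.
pOH = 5.37, so pH = 14.00 - 5.37 = 8.63.

8.63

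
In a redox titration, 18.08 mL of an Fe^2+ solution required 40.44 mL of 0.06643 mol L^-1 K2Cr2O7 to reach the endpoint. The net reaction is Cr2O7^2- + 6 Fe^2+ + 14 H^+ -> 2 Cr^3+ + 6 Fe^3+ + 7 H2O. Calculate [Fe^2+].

n(K2Cr2O7) = 0.06643 x 0.04044 = 0.002686 mol.
From the balanced equation, 1 mol K2Cr2O7 reacts with 6 mol Fe^2+, so n(Fe^2+) = 0.002686 x 6/1 = 0.01612 mol.
[Fe^2+] = 0.01612 / 0.01808 L = 0.892 M.

0.892 M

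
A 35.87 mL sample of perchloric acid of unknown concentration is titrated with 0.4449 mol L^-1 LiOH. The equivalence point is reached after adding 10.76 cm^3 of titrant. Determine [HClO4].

n(LiOH) delivered = 0.4449 x 0.01076 = 0.004787 mol.
For a 1:1 reaction, n(HClO4) = 0.004787 mol.
[HClO4] = 0.004787 mol / 0.03587 L = 0.133 M.

0.133 M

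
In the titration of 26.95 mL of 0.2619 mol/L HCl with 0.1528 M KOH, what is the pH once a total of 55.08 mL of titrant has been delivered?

12.22

n(acid) = 0.2619 x 0.02695 = 0.007058 mol; n(KOH) added = 0.1528 x 0.05508 = 0.008416 mol.
Base is in excess by 0.008416 - 0.007058 = 0.001358 mol in a total volume of 0.08203 L.
[OH^-] = 0.001358/0.08203 = 0.01656 M, so pOH = 1.78 and pH = 14.00 - 1.78 = 12.22.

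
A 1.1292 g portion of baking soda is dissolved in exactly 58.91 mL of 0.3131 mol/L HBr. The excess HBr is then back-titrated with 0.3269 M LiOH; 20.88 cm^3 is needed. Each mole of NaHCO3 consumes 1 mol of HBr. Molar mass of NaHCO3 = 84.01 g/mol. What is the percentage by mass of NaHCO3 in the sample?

Total n(HBr) added = 0.3131 x 0.05891 = 0.01844 mol.
n(LiOH) used = 0.3269 x 0.02088 = 0.006826 mol, which equals the excess n(HBr).
So n(HBr) consumed by the sample = 0.01844 - 0.006826 = 0.01162 mol.
n(NaHCO3) = 0.01162 / 1 = 0.01162 mol.
mass NaHCO3 = 0.01162 x 84.01 = 0.9761 g, so %NaHCO3 = 0.9761/1.1292 x 100 = 86.4%.

86.4%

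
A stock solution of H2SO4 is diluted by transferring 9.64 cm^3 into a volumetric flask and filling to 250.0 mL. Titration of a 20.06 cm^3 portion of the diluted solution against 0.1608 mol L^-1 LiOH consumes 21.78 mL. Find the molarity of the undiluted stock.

n(LiOH) = 0.1608 x 0.02178 = 0.003502 mol.
n(H2SO4) in the aliquot = 0.003502 x 1/2 = 0.001751 mol.
[diluted H2SO4] = 0.001751 / 0.02006 = 0.08729 M.
Dilution factor = 250.0/9.640 = 25.93, so [stock] = 0.08729 x 25.93 = 2.26 M.

2.26 M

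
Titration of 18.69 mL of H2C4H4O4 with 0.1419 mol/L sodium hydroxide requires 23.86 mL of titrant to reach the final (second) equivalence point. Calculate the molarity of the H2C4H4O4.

0.0906 M

n(NaOH) = 0.1419 x 0.02386 = 0.003386 mol.
At the final (second) equivalence point, 2 mol OH^- react per mol H2C4H4O4, so n(H2C4H4O4) = 0.003386 / 2 = 0.001693 mol.
[H2C4H4O4] = 0.001693 / 0.01869 L = 0.0906 M.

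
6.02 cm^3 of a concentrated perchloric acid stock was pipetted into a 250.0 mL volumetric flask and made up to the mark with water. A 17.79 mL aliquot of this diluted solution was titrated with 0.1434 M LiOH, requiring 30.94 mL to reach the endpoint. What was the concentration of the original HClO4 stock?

n(LiOH) = 0.1434 x 0.03094 = 0.004437 mol.
n(HClO4) in the aliquot = 0.004437 mol.
[diluted HClO4] = 0.004437 / 0.01779 = 0.2494 M.
Dilution factor = 250.0/6.020 = 41.53, so [stock] = 0.2494 x 41.53 = 10.4 M.

10.4 M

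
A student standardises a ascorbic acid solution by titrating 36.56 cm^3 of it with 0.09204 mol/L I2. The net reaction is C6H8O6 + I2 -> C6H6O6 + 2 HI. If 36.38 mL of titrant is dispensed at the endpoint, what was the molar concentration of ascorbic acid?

n(I2) = 0.09204 x 0.03638 = 0.003348 mol.
From the balanced equation, 1 mol I2 reacts with 1 mol ascorbic acid, so n(ascorbic acid) = 0.003348 x 1/1 = 0.003348 mol.
[ascorbic acid] = 0.003348 / 0.03656 L = 0.0916 M.

0.0916 M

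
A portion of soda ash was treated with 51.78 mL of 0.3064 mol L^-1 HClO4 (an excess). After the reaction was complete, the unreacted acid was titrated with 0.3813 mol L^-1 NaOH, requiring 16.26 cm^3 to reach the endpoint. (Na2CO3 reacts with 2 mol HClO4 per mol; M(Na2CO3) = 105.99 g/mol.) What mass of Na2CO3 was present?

Total n(HClO4) added = 0.3064 x 0.05178 = 0.01587 mol.
n(NaOH) used = 0.3813 x 0.01626 = 0.006200 mol, which equals the excess n(HClO4).
So n(HClO4) consumed by the sample = 0.01587 - 0.006200 = 0.009665 mol.
n(Na2CO3) = 0.009665 / 2 = 0.004833 mol.
mass = 0.004833 mol x 105.99 g/mol = 0.512 g.

0.512 g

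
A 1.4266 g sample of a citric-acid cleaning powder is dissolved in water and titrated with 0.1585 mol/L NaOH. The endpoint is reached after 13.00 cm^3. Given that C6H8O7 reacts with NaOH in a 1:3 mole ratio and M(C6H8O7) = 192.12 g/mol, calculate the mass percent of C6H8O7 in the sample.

n(NaOH) = 0.1585 x 0.01300 = 0.002061 mol.
n(C6H8O7) = 0.002061 / 3 = 0.0006868 mol.
mass of C6H8O7 = 0.0006868 x 192.12 = 0.1320 g.
% purity = 0.1320 / 1.4266 x 100 = 9.25%.

9.25%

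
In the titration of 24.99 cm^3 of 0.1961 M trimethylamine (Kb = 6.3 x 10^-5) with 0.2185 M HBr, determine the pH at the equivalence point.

n((CH3)3N) = 0.1961 x 0.02499 = 0.004901 mol; V(HBr) at equivalence = 0.004901/0.2185 = 0.02243 L.
At equivalence the base is fully converted to (CH3)3NH+; total volume = 0.04742 L, so [(CH3)3NH+] = 0.004901/0.04742 = 0.1033 M.
Ka((CH3)3NH+) = Kw/Kb = 1.0e-14 / 6.3 x 10^-5 = 1.59e-10.
[H^+] = sqrt(Ka x [(CH3)3NH+]) = sqrt(1.59e-10 x 0.1033) = 4.05e-6 M.
pH = -log(4.05e-6) = 5.39.

5.39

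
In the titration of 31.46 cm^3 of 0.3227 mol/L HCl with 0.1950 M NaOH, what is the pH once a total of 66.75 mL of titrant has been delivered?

12.46

n(acid) = 0.3227 x 0.03146 = 0.01015 mol; n(NaOH) added = 0.1950 x 0.06675 = 0.01302 mol.
Base is in excess by 0.01302 - 0.01015 = 0.002864 mol in a total volume of 0.09821 L.
[OH^-] = 0.002864/0.09821 = 0.02916 M, so pOH = 1.54 and pH = 14.00 - 1.54 = 12.46.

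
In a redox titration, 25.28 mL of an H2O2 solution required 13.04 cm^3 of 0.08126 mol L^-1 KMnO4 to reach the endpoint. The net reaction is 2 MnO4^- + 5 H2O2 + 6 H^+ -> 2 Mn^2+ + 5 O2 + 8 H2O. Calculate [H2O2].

0.105 M

n(KMnO4) = 0.08126 x 0.01304 = 0.001060 mol.
From the balanced equation, 2 mol KMnO4 reacts with 5 mol H2O2, so n(H2O2) = 0.001060 x 5/2 = 0.002649 mol.
[H2O2] = 0.002649 / 0.02528 L = 0.105 M.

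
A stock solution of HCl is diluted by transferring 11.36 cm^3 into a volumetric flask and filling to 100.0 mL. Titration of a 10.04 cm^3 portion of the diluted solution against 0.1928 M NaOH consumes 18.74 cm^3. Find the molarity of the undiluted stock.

n(NaOH) = 0.1928 x 0.01874 = 0.003613 mol.
n(HCl) in the aliquot = 0.003613 mol.
[diluted HCl] = 0.003613 / 0.01004 = 0.3599 M.
Dilution factor = 100.0/11.36 = 8.803, so [stock] = 0.3599 x 8.803 = 3.17 M.

3.17 M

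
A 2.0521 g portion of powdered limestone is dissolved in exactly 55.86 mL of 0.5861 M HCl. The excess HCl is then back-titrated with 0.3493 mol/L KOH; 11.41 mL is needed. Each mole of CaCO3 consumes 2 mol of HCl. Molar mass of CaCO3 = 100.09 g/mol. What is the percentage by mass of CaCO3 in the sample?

70.1%

Total n(HCl) added = 0.5861 x 0.05586 = 0.03274 mol.
n(KOH) used = 0.3493 x 0.01141 = 0.003986 mol, which equals the excess n(HCl).
So n(HCl) consumed by the sample = 0.03274 - 0.003986 = 0.02875 mol.
n(CaCO3) = 0.02875 / 2 = 0.01438 mol.
mass CaCO3 = 0.01438 x 100.09 = 1.439 g, so %CaCO3 = 1.439/2.0521 x 100 = 70.1%.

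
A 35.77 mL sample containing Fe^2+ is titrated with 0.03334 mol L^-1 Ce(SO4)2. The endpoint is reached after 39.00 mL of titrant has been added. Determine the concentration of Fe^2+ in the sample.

n(Ce(SO4)2) = 0.03334 x 0.03900 = 0.001300 mol.
From the balanced equation, 1 mol Ce(SO4)2 reacts with 1 mol Fe^2+, so n(Fe^2+) = 0.001300 x 1/1 = 0.001300 mol.
[Fe^2+] = 0.001300 / 0.03577 L = 0.0364 M.

0.0364 M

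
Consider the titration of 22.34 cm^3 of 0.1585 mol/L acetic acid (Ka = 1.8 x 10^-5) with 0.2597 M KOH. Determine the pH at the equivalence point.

8.87

n(CH3COOH) = 0.1585 x 0.02234 = 0.003541 mol; V(KOH) at equivalence = 0.003541/0.2597 = 0.01363 L.
At equivalence all the acid is converted to CH3COO-; total volume = 0.02234 + 0.01363 = 0.03597 L, so [CH3COO-] = 0.003541/0.03597 = 0.09843 M.
Kb = Kw/Ka = 1.0e-14 / 1.8 x 10^-5 = 5.56e-10.
[OH^-] = sqrt(Kb x [CH3COO-]) = sqrt(5.56e-10 x 0.09843) = 7.39e-6 M.
pOH = 5.13, so pH = 14.00 - 5.13 = 8.87.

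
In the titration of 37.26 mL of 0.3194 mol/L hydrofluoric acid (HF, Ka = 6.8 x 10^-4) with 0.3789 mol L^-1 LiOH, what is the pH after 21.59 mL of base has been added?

3.51

Initial n(HF) = 0.3194 x 0.03726 = 0.01190 mol.
n(LiOH) added = 0.3789 x 0.02159 = 0.008180 mol, converting that many moles of HF to F-.
Remaining n(HF) = 0.003720 mol; n(F-) = 0.008180 mol.
By Henderson-Hasselbalch, pH = pKa + log([A^-]/[HA]) = 3.17 + log(0.008180/0.003720) = 3.17 + (+0.34) = 3.51.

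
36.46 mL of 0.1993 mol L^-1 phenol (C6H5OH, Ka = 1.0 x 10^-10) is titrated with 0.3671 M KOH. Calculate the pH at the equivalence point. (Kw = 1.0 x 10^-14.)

11.56

n(C6H5OH) = 0.1993 x 0.03646 = 0.007266 mol; V(KOH) at equivalence = 0.007266/0.3671 = 0.01979 L.
At equivalence all the acid is converted to C6H5O-; total volume = 0.03646 + 0.01979 = 0.05625 L, so [C6H5O-] = 0.007266/0.05625 = 0.1292 M.
Kb = Kw/Ka = 1.0e-14 / 1.0 x 10^-10 = 0.000100.
[OH^-] = sqrt(Kb x [C6H5O-]) = sqrt(0.000100 x 0.1292) = 0.00359 M.
pOH = 2.44, so pH = 14.00 - 2.44 = 11.56.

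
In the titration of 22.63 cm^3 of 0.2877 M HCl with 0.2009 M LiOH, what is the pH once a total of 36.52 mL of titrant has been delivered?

n(acid) = 0.2877 x 0.02263 = 0.006511 mol; n(LiOH) added = 0.2009 x 0.03652 = 0.007337 mol.
Base is in excess by 0.007337 - 0.006511 = 0.0008262 mol in a total volume of 0.05915 L.
[OH^-] = 0.0008262/0.05915 = 0.01397 M, so pOH = 1.85 and pH = 14.00 - 1.85 = 12.15.

12.15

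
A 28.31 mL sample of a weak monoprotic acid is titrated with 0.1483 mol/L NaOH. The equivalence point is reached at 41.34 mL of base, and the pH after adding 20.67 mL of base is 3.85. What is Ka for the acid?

20.67 mL is half of the equivalence volume, so this is the half-equivalence point where [HA] = [A^-].
At half-equivalence pH = pKa, so pKa = 3.85.
Ka = 10^(-3.85) = 1.4 x 10^-4.

1.4 x 10^-4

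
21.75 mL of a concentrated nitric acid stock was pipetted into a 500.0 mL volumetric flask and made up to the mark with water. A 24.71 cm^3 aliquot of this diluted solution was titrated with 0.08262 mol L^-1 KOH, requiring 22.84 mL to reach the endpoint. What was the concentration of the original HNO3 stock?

n(KOH) = 0.08262 x 0.02284 = 0.001887 mol.
n(HNO3) in the aliquot = 0.001887 mol.
[diluted HNO3] = 0.001887 / 0.02471 = 0.07637 M.
Dilution factor = 500.0/21.75 = 22.99, so [stock] = 0.07637 x 22.99 = 1.76 M.

1.76 M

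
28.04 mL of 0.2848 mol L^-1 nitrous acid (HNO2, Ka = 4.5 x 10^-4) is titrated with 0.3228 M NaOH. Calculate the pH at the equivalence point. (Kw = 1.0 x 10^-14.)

8.26

n(HNO2) = 0.2848 x 0.02804 = 0.007986 mol; V(NaOH) at equivalence = 0.007986/0.3228 = 0.02474 L.
At equivalence all the acid is converted to NO2-; total volume = 0.02804 + 0.02474 = 0.05278 L, so [NO2-] = 0.007986/0.05278 = 0.1513 M.
Kb = Kw/Ka = 1.0e-14 / 4.5 x 10^-4 = 2.22e-11.
[OH^-] = sqrt(Kb x [NO2-]) = sqrt(2.22e-11 x 0.1513) = 1.83e-6 M.
pOH = 5.74, so pH = 14.00 - 5.74 = 8.26.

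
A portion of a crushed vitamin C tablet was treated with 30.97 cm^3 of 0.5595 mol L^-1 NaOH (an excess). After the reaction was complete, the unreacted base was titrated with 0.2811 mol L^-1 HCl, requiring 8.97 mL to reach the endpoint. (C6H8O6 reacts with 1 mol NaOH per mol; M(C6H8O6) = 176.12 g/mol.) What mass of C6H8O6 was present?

Total n(NaOH) added = 0.5595 x 0.03097 = 0.01733 mol.
n(HCl) used = 0.2811 x 0.008970 = 0.002521 mol, which equals the excess n(NaOH).
So n(NaOH) consumed by the sample = 0.01733 - 0.002521 = 0.01481 mol.
n(C6H8O6) = 0.01481 / 1 = 0.01481 mol.
mass = 0.01481 mol x 176.12 g/mol = 2.61 g.

2.61 g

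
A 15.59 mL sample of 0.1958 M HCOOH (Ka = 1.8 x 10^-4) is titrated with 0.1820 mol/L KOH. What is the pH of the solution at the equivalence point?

8.36

n(HCOOH) = 0.1958 x 0.01559 = 0.003053 mol; V(KOH) at equivalence = 0.003053/0.1820 = 0.01677 L.
At equivalence all the acid is converted to HCOO-; total volume = 0.01559 + 0.01677 = 0.03236 L, so [HCOO-] = 0.003053/0.03236 = 0.09432 M.
Kb = Kw/Ka = 1.0e-14 / 1.8 x 10^-4 = 5.56e-11.
[OH^-] = sqrt(Kb x [HCOO-]) = sqrt(5.56e-11 x 0.09432) = 2.29e-6 M.
pOH = 5.64, so pH = 14.00 - 5.64 = 8.36.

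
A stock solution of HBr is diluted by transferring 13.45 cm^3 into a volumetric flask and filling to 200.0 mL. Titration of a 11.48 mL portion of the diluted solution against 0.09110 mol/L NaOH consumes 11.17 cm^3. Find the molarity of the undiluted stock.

1.32 M

n(NaOH) = 0.09110 x 0.01117 = 0.001018 mol.
n(HBr) in the aliquot = 0.001018 mol.
[diluted HBr] = 0.001018 / 0.01148 = 0.08864 M.
Dilution factor = 200.0/13.45 = 14.87, so [stock] = 0.08864 x 14.87 = 1.32 M.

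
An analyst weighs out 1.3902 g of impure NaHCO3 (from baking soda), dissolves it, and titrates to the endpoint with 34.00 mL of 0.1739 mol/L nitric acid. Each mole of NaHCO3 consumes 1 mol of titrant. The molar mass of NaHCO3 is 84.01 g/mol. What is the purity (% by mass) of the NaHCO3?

n(HNO3) = 0.1739 x 0.03400 = 0.005913 mol.
n(NaHCO3) = 0.005913 / 1 = 0.005913 mol.
mass of NaHCO3 = 0.005913 x 84.01 = 0.4967 g.
% purity = 0.4967 / 1.3902 x 100 = 35.7%.

35.7%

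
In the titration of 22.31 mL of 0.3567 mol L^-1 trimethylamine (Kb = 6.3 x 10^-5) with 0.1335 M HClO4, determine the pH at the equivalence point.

n((CH3)3N) = 0.3567 x 0.02231 = 0.007958 mol; V(HClO4) at equivalence = 0.007958/0.1335 = 0.05961 L.
At equivalence the base is fully converted to (CH3)3NH+; total volume = 0.08192 L, so [(CH3)3NH+] = 0.007958/0.08192 = 0.09714 M.
Ka((CH3)3NH+) = Kw/Kb = 1.0e-14 / 6.3 x 10^-5 = 1.59e-10.
[H^+] = sqrt(Ka x [(CH3)3NH+]) = sqrt(1.59e-10 x 0.09714) = 3.93e-6 M.
pH = -log(3.93e-6) = 5.41.

5.41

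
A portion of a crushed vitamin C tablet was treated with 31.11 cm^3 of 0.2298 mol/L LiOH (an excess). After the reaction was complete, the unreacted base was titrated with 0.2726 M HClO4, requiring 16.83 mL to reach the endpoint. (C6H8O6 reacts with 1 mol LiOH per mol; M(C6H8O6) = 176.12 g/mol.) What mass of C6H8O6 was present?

Total n(LiOH) added = 0.2298 x 0.03111 = 0.007149 mol.
n(HClO4) used = 0.2726 x 0.01683 = 0.004588 mol, which equals the excess n(LiOH).
So n(LiOH) consumed by the sample = 0.007149 - 0.004588 = 0.002561 mol.
n(C6H8O6) = 0.002561 / 1 = 0.002561 mol.
mass = 0.002561 mol x 176.12 g/mol = 0.451 g.

0.451 g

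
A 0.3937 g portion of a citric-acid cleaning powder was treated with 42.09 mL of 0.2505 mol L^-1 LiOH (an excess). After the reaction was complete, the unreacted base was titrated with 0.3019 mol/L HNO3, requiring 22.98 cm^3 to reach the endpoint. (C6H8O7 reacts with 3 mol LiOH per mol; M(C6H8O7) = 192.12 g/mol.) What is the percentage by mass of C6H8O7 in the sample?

58.7%

Total n(LiOH) added = 0.2505 x 0.04209 = 0.01054 mol.
n(HNO3) used = 0.3019 x 0.02298 = 0.006938 mol, which equals the excess n(LiOH).
So n(LiOH) consumed by the sample = 0.01054 - 0.006938 = 0.003606 mol.
n(C6H8O7) = 0.003606 / 3 = 0.001202 mol.
mass C6H8O7 = 0.001202 x 192.12 = 0.2309 g, so %C6H8O7 = 0.2309/0.3937 x 100 = 58.7%.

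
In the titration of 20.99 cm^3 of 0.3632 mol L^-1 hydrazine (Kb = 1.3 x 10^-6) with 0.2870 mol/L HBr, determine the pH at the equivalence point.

4.45

n(N2H4) = 0.3632 x 0.02099 = 0.007624 mol; V(HBr) at equivalence = 0.007624/0.2870 = 0.02656 L.
At equivalence the base is fully converted to N2H5+; total volume = 0.04755 L, so [N2H5+] = 0.007624/0.04755 = 0.1603 M.
Ka(N2H5+) = Kw/Kb = 1.0e-14 / 1.3 x 10^-6 = 7.69e-9.
[H^+] = sqrt(Ka x [N2H5+]) = sqrt(7.69e-9 x 0.1603) = 3.51e-5 M.
pH = -log(3.51e-5) = 4.45.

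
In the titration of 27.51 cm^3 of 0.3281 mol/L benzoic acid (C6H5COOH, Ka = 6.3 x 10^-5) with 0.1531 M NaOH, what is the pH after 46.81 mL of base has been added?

Initial n(C6H5COOH) = 0.3281 x 0.02751 = 0.009026 mol.
n(NaOH) added = 0.1531 x 0.04681 = 0.007167 mol, converting that many moles of C6H5COOH to C6H5COO-.
Remaining n(C6H5COOH) = 0.001859 mol; n(C6H5COO-) = 0.007167 mol.
By Henderson-Hasselbalch, pH = pKa + log([A^-]/[HA]) = 4.20 + log(0.007167/0.001859) = 4.20 + (+0.59) = 4.79.

4.79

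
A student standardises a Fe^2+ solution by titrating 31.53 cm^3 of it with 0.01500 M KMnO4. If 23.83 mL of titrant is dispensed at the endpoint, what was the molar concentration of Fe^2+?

n(KMnO4) = 0.01500 x 0.02383 = 0.0003574 mol.
From the balanced equation, 1 mol KMnO4 reacts with 5 mol Fe^2+, so n(Fe^2+) = 0.0003574 x 5/1 = 0.001787 mol.
[Fe^2+] = 0.001787 / 0.03153 L = 0.0567 M.

0.0567 M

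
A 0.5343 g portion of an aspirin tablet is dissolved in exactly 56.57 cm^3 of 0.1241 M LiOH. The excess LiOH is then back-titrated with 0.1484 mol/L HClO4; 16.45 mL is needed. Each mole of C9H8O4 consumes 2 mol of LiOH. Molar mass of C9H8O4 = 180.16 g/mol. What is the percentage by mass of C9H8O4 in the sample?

Total n(LiOH) added = 0.1241 x 0.05657 = 0.007020 mol.
n(HClO4) used = 0.1484 x 0.01645 = 0.002441 mol, which equals the excess n(LiOH).
So n(LiOH) consumed by the sample = 0.007020 - 0.002441 = 0.004579 mol.
n(C9H8O4) = 0.004579 / 2 = 0.002290 mol.
mass C9H8O4 = 0.002290 x 180.16 = 0.4125 g, so %C9H8O4 = 0.4125/0.5343 x 100 = 77.2%.

77.2%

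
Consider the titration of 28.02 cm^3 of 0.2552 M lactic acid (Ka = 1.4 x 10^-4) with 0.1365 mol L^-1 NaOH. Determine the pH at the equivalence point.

n(HC3H5O3) = 0.2552 x 0.02802 = 0.007151 mol; V(NaOH) at equivalence = 0.007151/0.1365 = 0.05239 L.
At equivalence all the acid is converted to C3H5O3-; total volume = 0.02802 + 0.05239 = 0.08041 L, so [C3H5O3-] = 0.007151/0.08041 = 0.08893 M.
Kb = Kw/Ka = 1.0e-14 / 1.4 x 10^-4 = 7.14e-11.
[OH^-] = sqrt(Kb x [C3H5O3-]) = sqrt(7.14e-11 x 0.08893) = 2.52e-6 M.
pOH = 5.60, so pH = 14.00 - 5.60 = 8.40.

8.40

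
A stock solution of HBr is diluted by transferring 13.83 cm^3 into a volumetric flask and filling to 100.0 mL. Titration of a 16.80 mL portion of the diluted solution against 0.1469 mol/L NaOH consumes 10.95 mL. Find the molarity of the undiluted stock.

0.692 M

n(NaOH) = 0.1469 x 0.01095 = 0.001609 mol.
n(HBr) in the aliquot = 0.001609 mol.
[diluted HBr] = 0.001609 / 0.01680 = 0.09575 M.
Dilution factor = 100.0/13.83 = 7.231, so [stock] = 0.09575 x 7.231 = 0.692 M.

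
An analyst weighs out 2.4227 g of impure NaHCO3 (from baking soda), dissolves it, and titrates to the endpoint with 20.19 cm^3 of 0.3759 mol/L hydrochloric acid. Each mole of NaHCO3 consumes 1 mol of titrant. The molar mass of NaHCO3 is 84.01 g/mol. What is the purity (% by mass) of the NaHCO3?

26.3%

n(HCl) = 0.3759 x 0.02019 = 0.007589 mol.
n(NaHCO3) = 0.007589 / 1 = 0.007589 mol.
mass of NaHCO3 = 0.007589 x 84.01 = 0.6376 g.
% purity = 0.6376 / 2.4227 x 100 = 26.3%.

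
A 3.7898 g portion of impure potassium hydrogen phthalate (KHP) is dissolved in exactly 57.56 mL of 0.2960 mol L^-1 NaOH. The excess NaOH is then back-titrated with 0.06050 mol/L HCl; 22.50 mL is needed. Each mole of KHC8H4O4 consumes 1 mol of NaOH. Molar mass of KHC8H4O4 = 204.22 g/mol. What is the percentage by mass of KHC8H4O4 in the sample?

84.5%

Total n(NaOH) added = 0.2960 x 0.05756 = 0.01704 mol.
n(HCl) used = 0.06050 x 0.02250 = 0.001361 mol, which equals the excess n(NaOH).
So n(NaOH) consumed by the sample = 0.01704 - 0.001361 = 0.01568 mol.
n(KHC8H4O4) = 0.01568 / 1 = 0.01568 mol.
mass KHC8H4O4 = 0.01568 x 204.22 = 3.201 g, so %KHC8H4O4 = 3.201/3.7898 x 100 = 84.5%.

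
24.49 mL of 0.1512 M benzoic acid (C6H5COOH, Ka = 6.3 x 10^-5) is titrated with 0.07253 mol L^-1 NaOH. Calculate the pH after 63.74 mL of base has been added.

12.02

n(acid) = 0.1512 x 0.02449 = 0.003703 mol; n(NaOH) added = 0.07253 x 0.06374 = 0.004623 mol.
Base is in excess by 0.004623 - 0.003703 = 0.0009202 mol in a total volume of 0.08823 L.
[OH^-] = 0.0009202/0.08823 = 0.01043 M, so pOH = 1.98 and pH = 14.00 - 1.98 = 12.02.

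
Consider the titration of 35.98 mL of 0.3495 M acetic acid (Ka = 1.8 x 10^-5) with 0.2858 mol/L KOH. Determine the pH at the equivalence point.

n(CH3COOH) = 0.3495 x 0.03598 = 0.01258 mol; V(KOH) at equivalence = 0.01258/0.2858 = 0.04400 L.
At equivalence all the acid is converted to CH3COO-; total volume = 0.03598 + 0.04400 = 0.07998 L, so [CH3COO-] = 0.01258/0.07998 = 0.1572 M.
Kb = Kw/Ka = 1.0e-14 / 1.8 x 10^-5 = 5.56e-10.
[OH^-] = sqrt(Kb x [CH3COO-]) = sqrt(5.56e-10 x 0.1572) = 9.35e-6 M.
pOH = 5.03, so pH = 14.00 - 5.03 = 8.97.

8.97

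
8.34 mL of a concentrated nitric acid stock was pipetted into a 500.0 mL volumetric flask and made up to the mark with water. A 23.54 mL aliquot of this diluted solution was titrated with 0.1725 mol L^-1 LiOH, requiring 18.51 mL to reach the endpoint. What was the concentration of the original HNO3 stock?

n(LiOH) = 0.1725 x 0.01851 = 0.003193 mol.
n(HNO3) in the aliquot = 0.003193 mol.
[diluted HNO3] = 0.003193 / 0.02354 = 0.1356 M.
Dilution factor = 500.0/8.340 = 59.95, so [stock] = 0.1356 x 59.95 = 8.13 M.

8.13 M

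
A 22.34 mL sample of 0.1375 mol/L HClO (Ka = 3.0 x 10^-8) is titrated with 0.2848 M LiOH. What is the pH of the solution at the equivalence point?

10.25

n(HClO) = 0.1375 x 0.02234 = 0.003072 mol; V(LiOH) at equivalence = 0.003072/0.2848 = 0.01079 L.
At equivalence all the acid is converted to ClO-; total volume = 0.02234 + 0.01079 = 0.03313 L, so [ClO-] = 0.003072/0.03313 = 0.09273 M.
Kb = Kw/Ka = 1.0e-14 / 3.0 x 10^-8 = 3.33e-7.
[OH^-] = sqrt(Kb x [ClO-]) = sqrt(3.33e-7 x 0.09273) = 0.000176 M.
pOH = 3.75, so pH = 14.00 - 3.75 = 10.25.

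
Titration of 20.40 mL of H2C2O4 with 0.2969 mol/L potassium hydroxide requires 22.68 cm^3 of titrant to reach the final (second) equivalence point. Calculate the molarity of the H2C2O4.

0.165 M

n(KOH) = 0.2969 x 0.02268 = 0.006734 mol.
At the final (second) equivalence point, 2 mol OH^- react per mol H2C2O4, so n(H2C2O4) = 0.006734 / 2 = 0.003367 mol.
[H2C2O4] = 0.003367 / 0.02040 L = 0.165 M.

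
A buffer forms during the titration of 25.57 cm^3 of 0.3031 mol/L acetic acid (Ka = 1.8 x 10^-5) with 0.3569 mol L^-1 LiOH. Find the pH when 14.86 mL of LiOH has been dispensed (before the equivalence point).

Initial n(CH3COOH) = 0.3031 x 0.02557 = 0.007750 mol.
n(LiOH) added = 0.3569 x 0.01486 = 0.005304 mol, converting that many moles of CH3COOH to CH3COO-.
Remaining n(CH3COOH) = 0.002447 mol; n(CH3COO-) = 0.005304 mol.
By Henderson-Hasselbalch, pH = pKa + log([A^-]/[HA]) = 4.74 + log(0.005304/0.002447) = 4.74 + (+0.34) = 5.08.

5.08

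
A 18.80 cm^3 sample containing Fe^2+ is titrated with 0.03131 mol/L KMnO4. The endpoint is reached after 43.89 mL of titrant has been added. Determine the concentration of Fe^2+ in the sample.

0.365 M

n(KMnO4) = 0.03131 x 0.04389 = 0.001374 mol.
From the balanced equation, 1 mol KMnO4 reacts with 5 mol Fe^2+, so n(Fe^2+) = 0.001374 x 5/1 = 0.006871 mol.
[Fe^2+] = 0.006871 / 0.01880 L = 0.365 M.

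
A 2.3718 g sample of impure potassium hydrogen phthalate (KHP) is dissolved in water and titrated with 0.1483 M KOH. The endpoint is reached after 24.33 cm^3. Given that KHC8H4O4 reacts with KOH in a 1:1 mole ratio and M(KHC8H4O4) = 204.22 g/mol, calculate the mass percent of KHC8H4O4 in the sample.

n(KOH) = 0.1483 x 0.02433 = 0.003608 mol.
n(KHC8H4O4) = 0.003608 / 1 = 0.003608 mol.
mass of KHC8H4O4 = 0.003608 x 204.22 = 0.7369 g.
% purity = 0.7369 / 2.3718 x 100 = 31.1%.

31.1%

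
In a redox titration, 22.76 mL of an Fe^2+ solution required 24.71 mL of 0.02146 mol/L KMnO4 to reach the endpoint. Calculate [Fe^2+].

n(KMnO4) = 0.02146 x 0.02471 = 0.0005303 mol.
From the balanced equation, 1 mol KMnO4 reacts with 5 mol Fe^2+, so n(Fe^2+) = 0.0005303 x 5/1 = 0.002651 mol.
[Fe^2+] = 0.002651 / 0.02276 L = 0.116 M.

0.116 M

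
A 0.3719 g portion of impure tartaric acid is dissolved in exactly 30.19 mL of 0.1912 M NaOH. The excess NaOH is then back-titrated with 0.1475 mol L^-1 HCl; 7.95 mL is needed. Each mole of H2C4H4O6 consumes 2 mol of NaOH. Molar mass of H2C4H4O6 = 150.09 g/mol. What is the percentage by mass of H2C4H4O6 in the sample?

92.8%

Total n(NaOH) added = 0.1912 x 0.03019 = 0.005772 mol.
n(HCl) used = 0.1475 x 0.007950 = 0.001173 mol, which equals the excess n(NaOH).
So n(NaOH) consumed by the sample = 0.005772 - 0.001173 = 0.004600 mol.
n(H2C4H4O6) = 0.004600 / 2 = 0.002300 mol.
mass H2C4H4O6 = 0.002300 x 150.09 = 0.3452 g, so %H2C4H4O6 = 0.3452/0.3719 x 100 = 92.8%.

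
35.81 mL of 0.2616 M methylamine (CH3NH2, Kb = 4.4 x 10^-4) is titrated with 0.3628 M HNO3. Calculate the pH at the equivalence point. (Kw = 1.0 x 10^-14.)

n(CH3NH2) = 0.2616 x 0.03581 = 0.009368 mol; V(HNO3) at equivalence = 0.009368/0.3628 = 0.02582 L.
At equivalence the base is fully converted to CH3NH3+; total volume = 0.06163 L, so [CH3NH3+] = 0.009368/0.06163 = 0.1520 M.
Ka(CH3NH3+) = Kw/Kb = 1.0e-14 / 4.4 x 10^-4 = 2.27e-11.
[H^+] = sqrt(Ka x [CH3NH3+]) = sqrt(2.27e-11 x 0.1520) = 1.86e-6 M.
pH = -log(1.86e-6) = 5.73.

5.73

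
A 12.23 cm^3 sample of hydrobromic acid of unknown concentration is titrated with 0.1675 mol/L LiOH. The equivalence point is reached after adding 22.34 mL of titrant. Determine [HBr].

0.306 M

n(LiOH) delivered = 0.1675 x 0.02234 = 0.003742 mol.
For a 1:1 reaction, n(HBr) = 0.003742 mol.
[HBr] = 0.003742 mol / 0.01223 L = 0.306 M.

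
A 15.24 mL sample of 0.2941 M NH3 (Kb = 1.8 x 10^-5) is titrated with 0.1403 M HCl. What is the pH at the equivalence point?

n(NH3) = 0.2941 x 0.01524 = 0.004482 mol; V(HCl) at equivalence = 0.004482/0.1403 = 0.03195 L.
At equivalence the base is fully converted to NH4+; total volume = 0.04719 L, so [NH4+] = 0.004482/0.04719 = 0.09499 M.
Ka(NH4+) = Kw/Kb = 1.0e-14 / 1.8 x 10^-5 = 5.56e-10.
[H^+] = sqrt(Ka x [NH4+]) = sqrt(5.56e-10 x 0.09499) = 7.26e-6 M.
pH = -log(7.26e-6) = 5.14.

5.14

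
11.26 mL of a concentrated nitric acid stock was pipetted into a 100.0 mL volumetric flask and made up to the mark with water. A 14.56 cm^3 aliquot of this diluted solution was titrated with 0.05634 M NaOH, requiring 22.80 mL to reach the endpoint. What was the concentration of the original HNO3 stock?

0.784 M

n(NaOH) = 0.05634 x 0.02280 = 0.001285 mol.
n(HNO3) in the aliquot = 0.001285 mol.
[diluted HNO3] = 0.001285 / 0.01456 = 0.08822 M.
Dilution factor = 100.0/11.26 = 8.881, so [stock] = 0.08822 x 8.881 = 0.784 M.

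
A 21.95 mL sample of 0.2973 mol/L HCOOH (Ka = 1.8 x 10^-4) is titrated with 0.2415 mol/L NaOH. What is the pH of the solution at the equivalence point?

n(HCOOH) = 0.2973 x 0.02195 = 0.006526 mol; V(NaOH) at equivalence = 0.006526/0.2415 = 0.02702 L.
At equivalence all the acid is converted to HCOO-; total volume = 0.02195 + 0.02702 = 0.04897 L, so [HCOO-] = 0.006526/0.04897 = 0.1333 M.
Kb = Kw/Ka = 1.0e-14 / 1.8 x 10^-4 = 5.56e-11.
[OH^-] = sqrt(Kb x [HCOO-]) = sqrt(5.56e-11 x 0.1333) = 2.72e-6 M.
pOH = 5.57, so pH = 14.00 - 5.57 = 8.43.

8.43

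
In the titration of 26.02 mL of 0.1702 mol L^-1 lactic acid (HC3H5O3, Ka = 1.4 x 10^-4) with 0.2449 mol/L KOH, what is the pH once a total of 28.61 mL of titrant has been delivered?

n(acid) = 0.1702 x 0.02602 = 0.004429 mol; n(KOH) added = 0.2449 x 0.02861 = 0.007007 mol.
Base is in excess by 0.007007 - 0.004429 = 0.002578 mol in a total volume of 0.05463 L.
[OH^-] = 0.002578/0.05463 = 0.04719 M, so pOH = 1.33 and pH = 14.00 - 1.33 = 12.67.

12.67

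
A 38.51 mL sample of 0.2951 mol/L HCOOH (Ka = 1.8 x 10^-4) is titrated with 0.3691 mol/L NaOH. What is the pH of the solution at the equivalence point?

8.48

n(HCOOH) = 0.2951 x 0.03851 = 0.01136 mol; V(NaOH) at equivalence = 0.01136/0.3691 = 0.03079 L.
At equivalence all the acid is converted to HCOO-; total volume = 0.03851 + 0.03079 = 0.06930 L, so [HCOO-] = 0.01136/0.06930 = 0.1640 M.
Kb = Kw/Ka = 1.0e-14 / 1.8 x 10^-4 = 5.56e-11.
[OH^-] = sqrt(Kb x [HCOO-]) = sqrt(5.56e-11 x 0.1640) = 3.02e-6 M.
pOH = 5.52, so pH = 14.00 - 5.52 = 8.48.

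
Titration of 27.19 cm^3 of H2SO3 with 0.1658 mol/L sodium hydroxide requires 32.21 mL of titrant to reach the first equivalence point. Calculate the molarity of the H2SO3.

0.196 M

n(NaOH) = 0.1658 x 0.03221 = 0.005340 mol.
At the first equivalence point, 1 mol OH^- react per mol H2SO3, so n(H2SO3) = 0.005340 / 1 = 0.005340 mol.
[H2SO3] = 0.005340 / 0.02719 L = 0.196 M.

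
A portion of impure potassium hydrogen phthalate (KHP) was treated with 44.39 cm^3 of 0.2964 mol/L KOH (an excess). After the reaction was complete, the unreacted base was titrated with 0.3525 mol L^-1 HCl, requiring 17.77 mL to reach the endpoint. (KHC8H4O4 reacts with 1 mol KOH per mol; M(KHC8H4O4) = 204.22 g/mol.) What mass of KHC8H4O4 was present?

Total n(KOH) added = 0.2964 x 0.04439 = 0.01316 mol.
n(HCl) used = 0.3525 x 0.01777 = 0.006264 mol, which equals the excess n(KOH).
So n(KOH) consumed by the sample = 0.01316 - 0.006264 = 0.006893 mol.
n(KHC8H4O4) = 0.006893 / 1 = 0.006893 mol.
mass = 0.006893 mol x 204.22 g/mol = 1.41 g.

1.41 g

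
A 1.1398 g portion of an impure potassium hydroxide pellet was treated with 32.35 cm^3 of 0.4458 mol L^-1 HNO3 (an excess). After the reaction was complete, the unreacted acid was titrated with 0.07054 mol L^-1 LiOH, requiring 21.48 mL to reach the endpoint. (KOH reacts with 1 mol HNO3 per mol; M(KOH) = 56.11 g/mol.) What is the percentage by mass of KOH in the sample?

Total n(HNO3) added = 0.4458 x 0.03235 = 0.01442 mol.
n(LiOH) used = 0.07054 x 0.02148 = 0.001515 mol, which equals the excess n(HNO3).
So n(HNO3) consumed by the sample = 0.01442 - 0.001515 = 0.01291 mol.
n(KOH) = 0.01291 / 1 = 0.01291 mol.
mass KOH = 0.01291 x 56.11 = 0.7242 g, so %KOH = 0.7242/1.1398 x 100 = 63.5%.

63.5%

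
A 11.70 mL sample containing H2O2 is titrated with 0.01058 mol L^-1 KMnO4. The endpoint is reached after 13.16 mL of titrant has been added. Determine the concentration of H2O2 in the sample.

0.0298 M

n(KMnO4) = 0.01058 x 0.01316 = 0.0001392 mol.
From the balanced equation, 2 mol KMnO4 reacts with 5 mol H2O2, so n(H2O2) = 0.0001392 x 5/2 = 0.0003481 mol.
[H2O2] = 0.0003481 / 0.01170 L = 0.0298 M.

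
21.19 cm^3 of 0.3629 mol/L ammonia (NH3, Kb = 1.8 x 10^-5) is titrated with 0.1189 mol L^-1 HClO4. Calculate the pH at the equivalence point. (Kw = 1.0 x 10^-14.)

n(NH3) = 0.3629 x 0.02119 = 0.007690 mol; V(HClO4) at equivalence = 0.007690/0.1189 = 0.06467 L.
At equivalence the base is fully converted to NH4+; total volume = 0.08586 L, so [NH4+] = 0.007690/0.08586 = 0.08956 M.
Ka(NH4+) = Kw/Kb = 1.0e-14 / 1.8 x 10^-5 = 5.56e-10.
[H^+] = sqrt(Ka x [NH4+]) = sqrt(5.56e-10 x 0.08956) = 7.05e-6 M.
pH = -log(7.05e-6) = 5.15.

5.15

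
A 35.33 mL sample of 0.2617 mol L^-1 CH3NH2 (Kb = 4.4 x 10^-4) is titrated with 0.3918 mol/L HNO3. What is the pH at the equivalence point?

5.72

n(CH3NH2) = 0.2617 x 0.03533 = 0.009246 mol; V(HNO3) at equivalence = 0.009246/0.3918 = 0.02360 L.
At equivalence the base is fully converted to CH3NH3+; total volume = 0.05893 L, so [CH3NH3+] = 0.009246/0.05893 = 0.1569 M.
Ka(CH3NH3+) = Kw/Kb = 1.0e-14 / 4.4 x 10^-4 = 2.27e-11.
[H^+] = sqrt(Ka x [CH3NH3+]) = sqrt(2.27e-11 x 0.1569) = 1.89e-6 M.
pH = -log(1.89e-6) = 5.72.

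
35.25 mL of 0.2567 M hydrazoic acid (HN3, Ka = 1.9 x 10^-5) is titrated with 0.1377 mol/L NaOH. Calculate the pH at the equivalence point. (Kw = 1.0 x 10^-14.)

8.84

n(HN3) = 0.2567 x 0.03525 = 0.009049 mol; V(NaOH) at equivalence = 0.009049/0.1377 = 0.06571 L.
At equivalence all the acid is converted to N3-; total volume = 0.03525 + 0.06571 = 0.1010 L, so [N3-] = 0.009049/0.1010 = 0.08962 M.
Kb = Kw/Ka = 1.0e-14 / 1.9 x 10^-5 = 5.26e-10.
[OH^-] = sqrt(Kb x [N3-]) = sqrt(5.26e-10 x 0.08962) = 6.87e-6 M.
pOH = 5.16, so pH = 14.00 - 5.16 = 8.84.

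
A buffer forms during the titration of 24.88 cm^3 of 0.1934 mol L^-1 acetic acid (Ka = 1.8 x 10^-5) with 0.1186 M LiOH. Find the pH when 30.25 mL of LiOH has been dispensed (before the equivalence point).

Initial n(CH3COOH) = 0.1934 x 0.02488 = 0.004812 mol.
n(LiOH) added = 0.1186 x 0.03025 = 0.003588 mol, converting that many moles of CH3COOH to CH3COO-.
Remaining n(CH3COOH) = 0.001224 mol; n(CH3COO-) = 0.003588 mol.
By Henderson-Hasselbalch, pH = pKa + log([A^-]/[HA]) = 4.74 + log(0.003588/0.001224) = 4.74 + (+0.47) = 5.21.

5.21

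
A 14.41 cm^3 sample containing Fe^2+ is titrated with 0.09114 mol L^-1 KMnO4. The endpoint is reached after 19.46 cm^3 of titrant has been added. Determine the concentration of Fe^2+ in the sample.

n(KMnO4) = 0.09114 x 0.01946 = 0.001774 mol.
From the balanced equation, 1 mol KMnO4 reacts with 5 mol Fe^2+, so n(Fe^2+) = 0.001774 x 5/1 = 0.008868 mol.
[Fe^2+] = 0.008868 / 0.01441 L = 0.615 M.

0.615 M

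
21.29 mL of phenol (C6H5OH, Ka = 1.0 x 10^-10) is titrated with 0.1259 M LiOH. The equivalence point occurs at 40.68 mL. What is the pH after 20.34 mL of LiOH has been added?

10.00

20.34 mL is exactly half the equivalence volume (40.68/2), i.e. the half-equivalence point.
There, n(HA) = n(A^-), so pH = pKa = -log(1.0 x 10^-10) = 10.00.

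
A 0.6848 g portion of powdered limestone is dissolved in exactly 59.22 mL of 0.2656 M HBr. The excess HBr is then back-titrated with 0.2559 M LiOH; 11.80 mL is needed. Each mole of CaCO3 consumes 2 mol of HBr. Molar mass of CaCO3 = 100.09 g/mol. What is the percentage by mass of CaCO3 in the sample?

92.9%

Total n(HBr) added = 0.2656 x 0.05922 = 0.01573 mol.
n(LiOH) used = 0.2559 x 0.01180 = 0.003020 mol, which equals the excess n(HBr).
So n(HBr) consumed by the sample = 0.01573 - 0.003020 = 0.01271 mol.
n(CaCO3) = 0.01271 / 2 = 0.006355 mol.
mass CaCO3 = 0.006355 x 100.09 = 0.6360 g, so %CaCO3 = 0.6360/0.6848 x 100 = 92.9%.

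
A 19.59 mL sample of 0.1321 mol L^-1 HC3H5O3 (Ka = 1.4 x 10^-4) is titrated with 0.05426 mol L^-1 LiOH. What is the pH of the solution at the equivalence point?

8.22

n(HC3H5O3) = 0.1321 x 0.01959 = 0.002588 mol; V(LiOH) at equivalence = 0.002588/0.05426 = 0.04769 L.
At equivalence all the acid is converted to C3H5O3-; total volume = 0.01959 + 0.04769 = 0.06728 L, so [C3H5O3-] = 0.002588/0.06728 = 0.03846 M.
Kb = Kw/Ka = 1.0e-14 / 1.4 x 10^-4 = 7.14e-11.
[OH^-] = sqrt(Kb x [C3H5O3-]) = sqrt(7.14e-11 x 0.03846) = 1.66e-6 M.
pOH = 5.78, so pH = 14.00 - 5.78 = 8.22.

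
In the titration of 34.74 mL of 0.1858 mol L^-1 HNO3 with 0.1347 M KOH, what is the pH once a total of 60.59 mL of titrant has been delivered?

n(acid) = 0.1858 x 0.03474 = 0.006455 mol; n(KOH) added = 0.1347 x 0.06059 = 0.008161 mol.
Base is in excess by 0.008161 - 0.006455 = 0.001707 mol in a total volume of 0.09533 L.
[OH^-] = 0.001707/0.09533 = 0.01790 M, so pOH = 1.75 and pH = 14.00 - 1.75 = 12.25.

12.25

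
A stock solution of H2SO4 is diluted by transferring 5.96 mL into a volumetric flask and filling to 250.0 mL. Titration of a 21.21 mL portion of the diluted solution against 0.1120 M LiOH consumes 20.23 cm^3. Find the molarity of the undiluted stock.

n(LiOH) = 0.1120 x 0.02023 = 0.002266 mol.
n(H2SO4) in the aliquot = 0.002266 x 1/2 = 0.001133 mol.
[diluted H2SO4] = 0.001133 / 0.02121 = 0.05341 M.
Dilution factor = 250.0/5.960 = 41.95, so [stock] = 0.05341 x 41.95 = 2.24 M.

2.24 M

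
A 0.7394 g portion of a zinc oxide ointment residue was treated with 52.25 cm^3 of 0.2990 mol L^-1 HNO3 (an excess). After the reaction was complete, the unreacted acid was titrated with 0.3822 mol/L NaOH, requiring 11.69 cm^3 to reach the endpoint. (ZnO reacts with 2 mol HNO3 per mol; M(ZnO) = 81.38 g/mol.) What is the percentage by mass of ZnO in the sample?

61.4%

Total n(HNO3) added = 0.2990 x 0.05225 = 0.01562 mol.
n(NaOH) used = 0.3822 x 0.01169 = 0.004468 mol, which equals the excess n(HNO3).
So n(HNO3) consumed by the sample = 0.01562 - 0.004468 = 0.01115 mol.
n(ZnO) = 0.01115 / 2 = 0.005577 mol.
mass ZnO = 0.005577 x 81.38 = 0.4539 g, so %ZnO = 0.4539/0.7394 x 100 = 61.4%.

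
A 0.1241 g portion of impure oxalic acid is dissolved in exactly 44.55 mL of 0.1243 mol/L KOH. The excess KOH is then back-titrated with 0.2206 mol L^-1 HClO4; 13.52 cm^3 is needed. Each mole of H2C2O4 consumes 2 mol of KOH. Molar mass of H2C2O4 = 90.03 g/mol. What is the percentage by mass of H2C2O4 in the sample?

Total n(KOH) added = 0.1243 x 0.04455 = 0.005538 mol.
n(HClO4) used = 0.2206 x 0.01352 = 0.002983 mol, which equals the excess n(KOH).
So n(KOH) consumed by the sample = 0.005538 - 0.002983 = 0.002555 mol.
n(H2C2O4) = 0.002555 / 2 = 0.001278 mol.
mass H2C2O4 = 0.001278 x 90.03 = 0.1150 g, so %H2C2O4 = 0.1150/0.1241 x 100 = 92.7%.

92.7%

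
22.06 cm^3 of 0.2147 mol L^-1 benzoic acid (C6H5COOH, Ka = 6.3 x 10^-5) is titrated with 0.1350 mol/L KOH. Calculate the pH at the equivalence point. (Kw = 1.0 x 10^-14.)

8.56

n(C6H5COOH) = 0.2147 x 0.02206 = 0.004736 mol; V(KOH) at equivalence = 0.004736/0.1350 = 0.03508 L.
At equivalence all the acid is converted to C6H5COO-; total volume = 0.02206 + 0.03508 = 0.05714 L, so [C6H5COO-] = 0.004736/0.05714 = 0.08288 M.
Kb = Kw/Ka = 1.0e-14 / 6.3 x 10^-5 = 1.59e-10.
[OH^-] = sqrt(Kb x [C6H5COO-]) = sqrt(1.59e-10 x 0.08288) = 3.63e-6 M.
pOH = 5.44, so pH = 14.00 - 5.44 = 8.56.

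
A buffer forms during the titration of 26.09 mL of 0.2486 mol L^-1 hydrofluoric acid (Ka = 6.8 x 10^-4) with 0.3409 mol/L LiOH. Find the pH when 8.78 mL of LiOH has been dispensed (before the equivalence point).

3.10

Initial n(HF) = 0.2486 x 0.02609 = 0.006486 mol.
n(LiOH) added = 0.3409 x 0.008780 = 0.002993 mol, converting that many moles of HF to F-.
Remaining n(HF) = 0.003493 mol; n(F-) = 0.002993 mol.
By Henderson-Hasselbalch, pH = pKa + log([A^-]/[HA]) = 3.17 + log(0.002993/0.003493) = 3.17 + (-0.07) = 3.10.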